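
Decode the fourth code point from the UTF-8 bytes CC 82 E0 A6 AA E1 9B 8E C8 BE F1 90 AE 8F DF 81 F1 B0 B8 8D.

U+023E

Offset 0: leading byte 0xCC = 11001100 → 2-byte char #1 = CC 82.
Offset 2: leading byte 0xE0 = 11100000 → 3-byte char #2 = E0 A6 AA.
Offset 5: leading byte 0xE1 = 11100001 → 3-byte char #3 = E1 9B 8E.
Offset 8: leading byte 0xC8 = 11001000 → 2-byte char #4 = C8 BE.
Leading byte 0xC8 = 11001000 matches 110xxxxx → 2-byte sequence.
Byte 1: 0xC8 = 11001000, payload 01000 (5 bits).
Byte 2: 0xBE = 10111110 (10xxxxxx ✓), payload 111110.
Concatenate: 01000111110 = 0x23E (11 bits → U+023E).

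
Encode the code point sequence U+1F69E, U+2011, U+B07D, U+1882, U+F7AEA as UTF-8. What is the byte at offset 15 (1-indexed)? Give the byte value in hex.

1-indexed offset 15 is 0-indexed offset 14.
U+1F69E → 4-byte form F0 9F 9A 9E at offsets 0–3.
U+2011 → 3-byte form E2 80 91 at offsets 4–6.
U+B07D → 3-byte form EB 81 BD at offsets 7–9.
U+1882 → 3-byte form E1 A2 82 at offsets 10–12.
U+F7AEA → 4-byte form F3 B7 AB AA at offsets 13–16.
Offset 14 falls in char 5's range; it's byte 2 of F3 B7 AB AA = 0xB7.

0xB7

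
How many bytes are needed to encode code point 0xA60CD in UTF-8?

U+A60CD = 0xA60CD. UTF-8 uses 1 byte below 0x80, 2 below 0x800, 3 below 0x10000, 4 up to 0x10FFFF. 0xA60CD is in U+10000–U+10FFFF → 4 bytes.

4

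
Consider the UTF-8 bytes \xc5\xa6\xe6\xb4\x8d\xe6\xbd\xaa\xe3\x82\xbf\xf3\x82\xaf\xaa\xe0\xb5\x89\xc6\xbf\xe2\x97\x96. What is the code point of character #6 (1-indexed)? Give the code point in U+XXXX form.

U+0D49

Offset 0: leading byte 0xC5 = 11000101 → 2-byte char #1 = C5 A6.
Offset 2: leading byte 0xE6 = 11100110 → 3-byte char #2 = E6 B4 8D.
Offset 5: leading byte 0xE6 = 11100110 → 3-byte char #3 = E6 BD AA.
Offset 8: leading byte 0xE3 = 11100011 → 3-byte char #4 = E3 82 BF.
Offset 11: leading byte 0xF3 = 11110011 → 4-byte char #5 = F3 82 AF AA.
Offset 15: leading byte 0xE0 = 11100000 → 3-byte char #6 = E0 B5 89.
Leading byte 0xE0 = 11100000 matches 1110xxxx → 3-byte sequence.
Byte 1: 0xE0 = 11100000, payload 0000 (4 bits).
Byte 2: 0xB5 = 10110101 (10xxxxxx ✓), payload 110101.
Byte 3: 0x89 = 10001001 (10xxxxxx ✓), payload 001001.
Concatenate: 0000110101001001 = 0xD49 (16 bits → U+0D49).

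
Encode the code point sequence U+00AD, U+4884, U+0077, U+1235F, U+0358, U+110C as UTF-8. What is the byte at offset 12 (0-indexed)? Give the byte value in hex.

U+00AD → 2-byte form C2 AD at offsets 0–1.
U+4884 → 3-byte form E4 A2 84 at offsets 2–4.
U+0077 → 1-byte form 77 at offsets 5–5.
U+1235F → 4-byte form F0 92 8D 9F at offsets 6–9.
U+0358 → 2-byte form CD 98 at offsets 10–11.
U+110C → 3-byte form E1 84 8C at offsets 12–14.
Offset 12 falls in char 6's range; it's byte 1 of E1 84 8C = 0xE1.

0xE1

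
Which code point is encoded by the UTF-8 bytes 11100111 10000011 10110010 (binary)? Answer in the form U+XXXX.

Leading byte 0xE7 = 11100111 matches 1110xxxx → 3-byte sequence.
Byte 1: 0xE7 = 11100111, payload 0111 (4 bits).
Byte 2: 0x83 = 10000011 (10xxxxxx ✓), payload 000011.
Byte 3: 0xB2 = 10110010 (10xxxxxx ✓), payload 110010.
Concatenate: 0111000011110010 = 0x70F2 (16 bits → U+70F2).

U+70F2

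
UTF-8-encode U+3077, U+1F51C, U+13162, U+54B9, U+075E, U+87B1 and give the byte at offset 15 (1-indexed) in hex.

1-indexed offset 15 is 0-indexed offset 14.
U+3077 → 3-byte form E3 81 B7 at offsets 0–2.
U+1F51C → 4-byte form F0 9F 94 9C at offsets 3–6.
U+13162 → 4-byte form F0 93 85 A2 at offsets 7–10.
U+54B9 → 3-byte form E5 92 B9 at offsets 11–13.
U+075E → 2-byte form DD 9E at offsets 14–15.
Offset 14 falls in char 5's range; it's byte 1 of DD 9E = 0xDD.

0xDD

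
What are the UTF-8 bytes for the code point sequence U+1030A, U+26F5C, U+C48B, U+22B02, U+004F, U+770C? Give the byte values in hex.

U+1030A: 4-byte form → F0 90 8C 8A.
U+26F5C: 4-byte form → F0 A6 BD 9C.
U+C48B: 3-byte form → EC 92 8B.
U+22B02: 4-byte form → F0 A2 AC 82.
U+004F: 1-byte form → 4F.
U+770C: 3-byte form → E7 9C 8C.
Concatenated (19 bytes): F0 90 8C 8A F0 A6 BD 9C EC 92 8B F0 A2 AC 82 4F E7 9C 8C.

F0 90 8C 8A F0 A6 BD 9C EC 92 8B F0 A2 AC 82 4F E7 9C 8C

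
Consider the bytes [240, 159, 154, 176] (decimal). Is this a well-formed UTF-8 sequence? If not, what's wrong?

Leading byte 0xF0 = 11110000 → 4-byte form.
Continuation bytes 0x9F=10011111, 0x9A=10011010, 0xB0=10110000 all match 10xxxxxx.
Decoded value 0x1F6B0 is ≥ 0x10000 (shortest form) and not a surrogate.

valid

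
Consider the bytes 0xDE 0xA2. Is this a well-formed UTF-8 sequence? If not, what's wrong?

Leading byte 0xDE = 11011110 → 2-byte form.
Continuation bytes 0xA2=10100010 all match 10xxxxxx.
Decoded value 0x7A2 is ≥ 0x80 (shortest form) and not a surrogate.

valid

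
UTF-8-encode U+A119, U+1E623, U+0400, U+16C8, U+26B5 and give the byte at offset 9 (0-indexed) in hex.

U+A119 → 3-byte form EA 84 99 at offsets 0–2.
U+1E623 → 4-byte form F0 9E 98 A3 at offsets 3–6.
U+0400 → 2-byte form D0 80 at offsets 7–8.
U+16C8 → 3-byte form E1 9B 88 at offsets 9–11.
Offset 9 falls in char 4's range; it's byte 1 of E1 9B 88 = 0xE1.

0xE1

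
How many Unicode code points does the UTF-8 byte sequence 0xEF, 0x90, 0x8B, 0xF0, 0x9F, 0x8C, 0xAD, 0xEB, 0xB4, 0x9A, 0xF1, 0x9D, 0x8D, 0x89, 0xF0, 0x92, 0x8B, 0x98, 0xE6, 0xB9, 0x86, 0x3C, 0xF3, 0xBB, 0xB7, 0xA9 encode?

Byte at offset 0: 0xEF = 11101111 → 3-byte char (#1). Advance 3.
Byte at offset 3: 0xF0 = 11110000 → 4-byte char (#2). Advance 4.
Byte at offset 7: 0xEB = 11101011 → 3-byte char (#3). Advance 3.
Byte at offset 10: 0xF1 = 11110001 → 4-byte char (#4). Advance 4.
Byte at offset 14: 0xF0 = 11110000 → 4-byte char (#5). Advance 4.
Byte at offset 18: 0xE6 = 11100110 → 3-byte char (#6). Advance 3.
Byte at offset 21: 0x3C = 00111100 → 1-byte char (#7). Advance 1.
Byte at offset 22: 0xF3 = 11110011 → 4-byte char (#8). Advance 4.
Reached end at offset 26 after 8 code points.

8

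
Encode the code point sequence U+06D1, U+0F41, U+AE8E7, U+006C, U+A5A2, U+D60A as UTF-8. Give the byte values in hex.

U+06D1: 2-byte form → DB 91.
U+0F41: 3-byte form → E0 BD 81.
U+AE8E7: 4-byte form → F2 AE A3 A7.
U+006C: 1-byte form → 6C.
U+A5A2: 3-byte form → EA 96 A2.
U+D60A: 3-byte form → ED 98 8A.
Concatenated (16 bytes): DB 91 E0 BD 81 F2 AE A3 A7 6C EA 96 A2 ED 98 8A.

DB 91 E0 BD 81 F2 AE A3 A7 6C EA 96 A2 ED 98 8A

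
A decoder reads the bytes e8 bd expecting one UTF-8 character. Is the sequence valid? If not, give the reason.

invalid (sequence truncated)

Leading byte 0xE8 = 11101000 → 3-byte form, but only 2 bytes are present.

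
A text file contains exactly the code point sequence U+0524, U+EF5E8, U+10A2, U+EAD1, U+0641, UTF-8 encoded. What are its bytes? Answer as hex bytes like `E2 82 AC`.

D4 A4 F3 AF 97 A8 E1 82 A2 EE AB 91 D9 81

U+0524: 2-byte form → D4 A4.
U+EF5E8: 4-byte form → F3 AF 97 A8.
U+10A2: 3-byte form → E1 82 A2.
U+EAD1: 3-byte form → EE AB 91.
U+0641: 2-byte form → D9 81.
Concatenated (14 bytes): D4 A4 F3 AF 97 A8 E1 82 A2 EE AB 91 D9 81.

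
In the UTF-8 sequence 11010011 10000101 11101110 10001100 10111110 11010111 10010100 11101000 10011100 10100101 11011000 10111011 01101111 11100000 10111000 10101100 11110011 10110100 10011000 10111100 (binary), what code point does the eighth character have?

U+F463C

Offset 0: leading byte 0xD3 = 11010011 → 2-byte char #1 = D3 85.
Offset 2: leading byte 0xEE = 11101110 → 3-byte char #2 = EE 8C BE.
Offset 5: leading byte 0xD7 = 11010111 → 2-byte char #3 = D7 94.
Offset 7: leading byte 0xE8 = 11101000 → 3-byte char #4 = E8 9C A5.
Offset 10: leading byte 0xD8 = 11011000 → 2-byte char #5 = D8 BB.
Offset 12: leading byte 0x6F = 01101111 → 1-byte char #6 = 6F.
Offset 13: leading byte 0xE0 = 11100000 → 3-byte char #7 = E0 B8 AC.
Offset 16: leading byte 0xF3 = 11110011 → 4-byte char #8 = F3 B4 98 BC.
Leading byte 0xF3 = 11110011 matches 11110xxx → 4-byte sequence.
Byte 1: 0xF3 = 11110011, payload 011 (3 bits).
Byte 2: 0xB4 = 10110100 (10xxxxxx ✓), payload 110100.
Byte 3: 0x98 = 10011000 (10xxxxxx ✓), payload 011000.
Byte 4: 0xBC = 10111100 (10xxxxxx ✓), payload 111100.
Concatenate: 011110100011000111100 = 0xF463C (21 bits → U+F463C).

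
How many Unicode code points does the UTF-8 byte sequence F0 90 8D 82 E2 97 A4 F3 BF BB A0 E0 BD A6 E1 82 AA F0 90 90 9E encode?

Byte at offset 0: 0xF0 = 11110000 → 4-byte char (#1). Advance 4.
Byte at offset 4: 0xE2 = 11100010 → 3-byte char (#2). Advance 3.
Byte at offset 7: 0xF3 = 11110011 → 4-byte char (#3). Advance 4.
Byte at offset 11: 0xE0 = 11100000 → 3-byte char (#4). Advance 3.
Byte at offset 14: 0xE1 = 11100001 → 3-byte char (#5). Advance 3.
Byte at offset 17: 0xF0 = 11110000 → 4-byte char (#6). Advance 4.
Reached end at offset 21 after 6 code points.

6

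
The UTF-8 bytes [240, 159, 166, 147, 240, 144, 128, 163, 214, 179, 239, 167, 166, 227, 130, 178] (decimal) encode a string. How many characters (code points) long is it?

5

Byte at offset 0: 0xF0 = 11110000 → 4-byte char (#1). Advance 4.
Byte at offset 4: 0xF0 = 11110000 → 4-byte char (#2). Advance 4.
Byte at offset 8: 0xD6 = 11010110 → 2-byte char (#3). Advance 2.
Byte at offset 10: 0xEF = 11101111 → 3-byte char (#4). Advance 3.
Byte at offset 13: 0xE3 = 11100011 → 3-byte char (#5). Advance 3.
Reached end at offset 16 after 5 code points.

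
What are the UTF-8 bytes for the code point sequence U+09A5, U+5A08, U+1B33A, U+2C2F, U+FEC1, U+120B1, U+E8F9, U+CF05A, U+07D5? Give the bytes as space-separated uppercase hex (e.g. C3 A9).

U+09A5: 3-byte form → E0 A6 A5.
U+5A08: 3-byte form → E5 A8 88.
U+1B33A: 4-byte form → F0 9B 8C BA.
U+2C2F: 3-byte form → E2 B0 AF.
U+FEC1: 3-byte form → EF BB 81.
U+120B1: 4-byte form → F0 92 82 B1.
U+E8F9: 3-byte form → EE A3 B9.
U+CF05A: 4-byte form → F3 8F 81 9A.
U+07D5: 2-byte form → DF 95.
Concatenated (29 bytes): E0 A6 A5 E5 A8 88 F0 9B 8C BA E2 B0 AF EF BB 81 F0 92 82 B1 EE A3 B9 F3 8F 81 9A DF 95.

E0 A6 A5 E5 A8 88 F0 9B 8C BA E2 B0 AF EF BB 81 F0 92 82 B1 EE A3 B9 F3 8F 81 9A DF 95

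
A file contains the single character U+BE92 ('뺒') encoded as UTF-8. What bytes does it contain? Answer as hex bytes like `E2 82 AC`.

U+BE92 = 0xBE92 = 48786 decimal. In range U+0800–U+FFFF → 3-byte form: 1110xxxx 10xxxxxx 10xxxxxx.
Binary (16 bits): 1011111010010010.
Split 4+6+6: 1011 | 111010 | 010010.
Byte 1: 11101011 = 0xEB.
Byte 2: 10111010 = 0xBA.
Byte 3: 10010010 = 0x92.

EB BA 92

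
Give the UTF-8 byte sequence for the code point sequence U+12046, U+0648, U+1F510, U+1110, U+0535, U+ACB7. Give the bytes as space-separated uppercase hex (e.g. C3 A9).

U+12046: 4-byte form → F0 92 81 86.
U+0648: 2-byte form → D9 88.
U+1F510: 4-byte form → F0 9F 94 90.
U+1110: 3-byte form → E1 84 90.
U+0535: 2-byte form → D4 B5.
U+ACB7: 3-byte form → EA B2 B7.
Concatenated (18 bytes): F0 92 81 86 D9 88 F0 9F 94 90 E1 84 90 D4 B5 EA B2 B7.

F0 92 81 86 D9 88 F0 9F 94 90 E1 84 90 D4 B5 EA B2 B7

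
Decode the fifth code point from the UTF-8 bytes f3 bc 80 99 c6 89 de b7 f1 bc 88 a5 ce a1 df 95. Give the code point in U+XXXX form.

Offset 0: leading byte 0xF3 = 11110011 → 4-byte char #1 = F3 BC 80 99.
Offset 4: leading byte 0xC6 = 11000110 → 2-byte char #2 = C6 89.
Offset 6: leading byte 0xDE = 11011110 → 2-byte char #3 = DE B7.
Offset 8: leading byte 0xF1 = 11110001 → 4-byte char #4 = F1 BC 88 A5.
Offset 12: leading byte 0xCE = 11001110 → 2-byte char #5 = CE A1.
Leading byte 0xCE = 11001110 matches 110xxxxx → 2-byte sequence.
Byte 1: 0xCE = 11001110, payload 01110 (5 bits).
Byte 2: 0xA1 = 10100001 (10xxxxxx ✓), payload 100001.
Concatenate: 01110100001 = 0x3A1 (11 bits → U+03A1).

U+03A1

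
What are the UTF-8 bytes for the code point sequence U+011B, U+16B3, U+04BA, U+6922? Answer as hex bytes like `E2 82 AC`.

C4 9B E1 9A B3 D2 BA E6 A4 A2

U+011B: 2-byte form → C4 9B.
U+16B3: 3-byte form → E1 9A B3.
U+04BA: 2-byte form → D2 BA.
U+6922: 3-byte form → E6 A4 A2.
Concatenated (10 bytes): C4 9B E1 9A B3 D2 BA E6 A4 A2.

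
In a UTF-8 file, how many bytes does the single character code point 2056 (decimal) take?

3

U+0808 = 0x808. UTF-8 uses 1 byte below 0x80, 2 below 0x800, 3 below 0x10000, 4 up to 0x10FFFF. 0x808 is in U+0800–U+FFFF → 3 bytes.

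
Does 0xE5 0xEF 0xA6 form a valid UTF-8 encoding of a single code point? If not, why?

invalid (non-continuation byte where continuation expected)

Leading byte 0xE5 = 11100101 → 3-byte form.
Byte 2 is 0xEF = 11101111, which is not 10xxxxxx — expected a continuation byte.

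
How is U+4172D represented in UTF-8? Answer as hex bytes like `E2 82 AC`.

U+4172D = 0x4172D = 268077 decimal. In range U+10000–U+10FFFF → 4-byte form: 11110xxx 10xxxxxx 10xxxxxx 10xxxxxx.
Binary (21 bits): 001000001011100101101.
Split 3+6+6+6: 001 | 000001 | 011100 | 101101.
Byte 1: 11110001 = 0xF1.
Byte 2: 10000001 = 0x81.
Byte 3: 10011100 = 0x9C.
Byte 4: 10101101 = 0xAD.

F1 81 9C AD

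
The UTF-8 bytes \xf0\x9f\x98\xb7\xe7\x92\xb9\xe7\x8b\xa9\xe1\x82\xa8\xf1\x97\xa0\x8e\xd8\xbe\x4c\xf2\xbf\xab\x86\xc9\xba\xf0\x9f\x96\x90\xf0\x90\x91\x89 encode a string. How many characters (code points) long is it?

11

Byte at offset 0: 0xF0 = 11110000 → 4-byte char (#1). Advance 4.
Byte at offset 4: 0xE7 = 11100111 → 3-byte char (#2). Advance 3.
Byte at offset 7: 0xE7 = 11100111 → 3-byte char (#3). Advance 3.
Byte at offset 10: 0xE1 = 11100001 → 3-byte char (#4). Advance 3.
Byte at offset 13: 0xF1 = 11110001 → 4-byte char (#5). Advance 4.
Byte at offset 17: 0xD8 = 11011000 → 2-byte char (#6). Advance 2.
Byte at offset 19: 0x4C = 01001100 → 1-byte char (#7). Advance 1.
Byte at offset 20: 0xF2 = 11110010 → 4-byte char (#8). Advance 4.
Byte at offset 24: 0xC9 = 11001001 → 2-byte char (#9). Advance 2.
Byte at offset 26: 0xF0 = 11110000 → 4-byte char (#10). Advance 4.
Byte at offset 30: 0xF0 = 11110000 → 4-byte char (#11). Advance 4.
Reached end at offset 34 after 11 code points.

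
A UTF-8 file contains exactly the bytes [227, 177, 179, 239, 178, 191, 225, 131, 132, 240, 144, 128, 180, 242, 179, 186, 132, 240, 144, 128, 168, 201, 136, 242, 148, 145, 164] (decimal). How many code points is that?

8

Byte at offset 0: 0xE3 = 11100011 → 3-byte char (#1). Advance 3.
Byte at offset 3: 0xEF = 11101111 → 3-byte char (#2). Advance 3.
Byte at offset 6: 0xE1 = 11100001 → 3-byte char (#3). Advance 3.
Byte at offset 9: 0xF0 = 11110000 → 4-byte char (#4). Advance 4.
Byte at offset 13: 0xF2 = 11110010 → 4-byte char (#5). Advance 4.
Byte at offset 17: 0xF0 = 11110000 → 4-byte char (#6). Advance 4.
Byte at offset 21: 0xC9 = 11001001 → 2-byte char (#7). Advance 2.
Byte at offset 23: 0xF2 = 11110010 → 4-byte char (#8). Advance 4.
Reached end at offset 27 after 8 code points.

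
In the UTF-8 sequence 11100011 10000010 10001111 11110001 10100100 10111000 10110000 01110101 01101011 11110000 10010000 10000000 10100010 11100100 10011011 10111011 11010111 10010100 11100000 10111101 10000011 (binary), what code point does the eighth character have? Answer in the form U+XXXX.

U+0F43

Offset 0: leading byte 0xE3 = 11100011 → 3-byte char #1 = E3 82 8F.
Offset 3: leading byte 0xF1 = 11110001 → 4-byte char #2 = F1 A4 B8 B0.
Offset 7: leading byte 0x75 = 01110101 → 1-byte char #3 = 75.
Offset 8: leading byte 0x6B = 01101011 → 1-byte char #4 = 6B.
Offset 9: leading byte 0xF0 = 11110000 → 4-byte char #5 = F0 90 80 A2.
Offset 13: leading byte 0xE4 = 11100100 → 3-byte char #6 = E4 9B BB.
Offset 16: leading byte 0xD7 = 11010111 → 2-byte char #7 = D7 94.
Offset 18: leading byte 0xE0 = 11100000 → 3-byte char #8 = E0 BD 83.
Leading byte 0xE0 = 11100000 matches 1110xxxx → 3-byte sequence.
Byte 1: 0xE0 = 11100000, payload 0000 (4 bits).
Byte 2: 0xBD = 10111101 (10xxxxxx ✓), payload 111101.
Byte 3: 0x83 = 10000011 (10xxxxxx ✓), payload 000011.
Concatenate: 0000111101000011 = 0xF43 (16 bits → U+0F43).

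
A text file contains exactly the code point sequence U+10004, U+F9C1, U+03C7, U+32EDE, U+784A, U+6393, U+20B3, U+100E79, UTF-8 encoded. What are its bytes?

F0 90 80 84 EF A7 81 CF 87 F0 B2 BB 9E E7 A1 8A E6 8E 93 E2 82 B3 F4 80 B9 B9

U+10004: 4-byte form → F0 90 80 84.
U+F9C1: 3-byte form → EF A7 81.
U+03C7: 2-byte form → CF 87.
U+32EDE: 4-byte form → F0 B2 BB 9E.
U+784A: 3-byte form → E7 A1 8A.
U+6393: 3-byte form → E6 8E 93.
U+20B3: 3-byte form → E2 82 B3.
U+100E79: 4-byte form → F4 80 B9 B9.
Concatenated (26 bytes): F0 90 80 84 EF A7 81 CF 87 F0 B2 BB 9E E7 A1 8A E6 8E 93 E2 82 B3 F4 80 B9 B9.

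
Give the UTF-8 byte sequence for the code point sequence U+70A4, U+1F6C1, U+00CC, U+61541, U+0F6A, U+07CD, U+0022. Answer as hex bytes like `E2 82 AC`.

U+70A4: 3-byte form → E7 82 A4.
U+1F6C1: 4-byte form → F0 9F 9B 81.
U+00CC: 2-byte form → C3 8C.
U+61541: 4-byte form → F1 A1 95 81.
U+0F6A: 3-byte form → E0 BD AA.
U+07CD: 2-byte form → DF 8D.
U+0022: 1-byte form → 22.
Concatenated (19 bytes): E7 82 A4 F0 9F 9B 81 C3 8C F1 A1 95 81 E0 BD AA DF 8D 22.

E7 82 A4 F0 9F 9B 81 C3 8C F1 A1 95 81 E0 BD AA DF 8D 22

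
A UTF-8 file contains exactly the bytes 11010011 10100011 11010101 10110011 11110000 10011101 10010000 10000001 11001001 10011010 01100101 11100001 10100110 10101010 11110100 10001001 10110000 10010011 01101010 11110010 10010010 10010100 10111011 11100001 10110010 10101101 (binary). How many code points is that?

10

Byte at offset 0: 0xD3 = 11010011 → 2-byte char (#1). Advance 2.
Byte at offset 2: 0xD5 = 11010101 → 2-byte char (#2). Advance 2.
Byte at offset 4: 0xF0 = 11110000 → 4-byte char (#3). Advance 4.
Byte at offset 8: 0xC9 = 11001001 → 2-byte char (#4). Advance 2.
Byte at offset 10: 0x65 = 01100101 → 1-byte char (#5). Advance 1.
Byte at offset 11: 0xE1 = 11100001 → 3-byte char (#6). Advance 3.
Byte at offset 14: 0xF4 = 11110100 → 4-byte char (#7). Advance 4.
Byte at offset 18: 0x6A = 01101010 → 1-byte char (#8). Advance 1.
Byte at offset 19: 0xF2 = 11110010 → 4-byte char (#9). Advance 4.
Byte at offset 23: 0xE1 = 11100001 → 3-byte char (#10). Advance 3.
Reached end at offset 26 after 10 code points.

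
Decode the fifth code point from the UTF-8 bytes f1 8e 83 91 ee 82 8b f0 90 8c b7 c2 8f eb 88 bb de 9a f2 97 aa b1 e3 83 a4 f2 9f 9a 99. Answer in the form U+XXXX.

Offset 0: leading byte 0xF1 = 11110001 → 4-byte char #1 = F1 8E 83 91.
Offset 4: leading byte 0xEE = 11101110 → 3-byte char #2 = EE 82 8B.
Offset 7: leading byte 0xF0 = 11110000 → 4-byte char #3 = F0 90 8C B7.
Offset 11: leading byte 0xC2 = 11000010 → 2-byte char #4 = C2 8F.
Offset 13: leading byte 0xEB = 11101011 → 3-byte char #5 = EB 88 BB.
Leading byte 0xEB = 11101011 matches 1110xxxx → 3-byte sequence.
Byte 1: 0xEB = 11101011, payload 1011 (4 bits).
Byte 2: 0x88 = 10001000 (10xxxxxx ✓), payload 001000.
Byte 3: 0xBB = 10111011 (10xxxxxx ✓), payload 111011.
Concatenate: 1011001000111011 = 0xB23B (16 bits → U+B23B).

U+B23B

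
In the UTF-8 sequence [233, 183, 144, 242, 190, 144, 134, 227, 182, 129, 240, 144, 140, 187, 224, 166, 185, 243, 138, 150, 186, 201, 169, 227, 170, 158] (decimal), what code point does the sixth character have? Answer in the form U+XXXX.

U+CA5BA

Offset 0: leading byte 0xE9 = 11101001 → 3-byte char #1 = E9 B7 90.
Offset 3: leading byte 0xF2 = 11110010 → 4-byte char #2 = F2 BE 90 86.
Offset 7: leading byte 0xE3 = 11100011 → 3-byte char #3 = E3 B6 81.
Offset 10: leading byte 0xF0 = 11110000 → 4-byte char #4 = F0 90 8C BB.
Offset 14: leading byte 0xE0 = 11100000 → 3-byte char #5 = E0 A6 B9.
Offset 17: leading byte 0xF3 = 11110011 → 4-byte char #6 = F3 8A 96 BA.
Leading byte 0xF3 = 11110011 matches 11110xxx → 4-byte sequence.
Byte 1: 0xF3 = 11110011, payload 011 (3 bits).
Byte 2: 0x8A = 10001010 (10xxxxxx ✓), payload 001010.
Byte 3: 0x96 = 10010110 (10xxxxxx ✓), payload 010110.
Byte 4: 0xBA = 10111010 (10xxxxxx ✓), payload 111010.
Concatenate: 011001010010110111010 = 0xCA5BA (21 bits → U+CA5BA).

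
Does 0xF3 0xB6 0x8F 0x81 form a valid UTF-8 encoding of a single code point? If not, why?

Leading byte 0xF3 = 11110011 → 4-byte form.
Continuation bytes 0xB6=10110110, 0x8F=10001111, 0x81=10000001 all match 10xxxxxx.
Decoded value 0xF63C1 is ≥ 0x10000 (shortest form) and not a surrogate.

valid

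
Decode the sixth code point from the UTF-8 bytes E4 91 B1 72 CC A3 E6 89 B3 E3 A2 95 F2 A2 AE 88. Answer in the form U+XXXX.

Offset 0: leading byte 0xE4 = 11100100 → 3-byte char #1 = E4 91 B1.
Offset 3: leading byte 0x72 = 01110010 → 1-byte char #2 = 72.
Offset 4: leading byte 0xCC = 11001100 → 2-byte char #3 = CC A3.
Offset 6: leading byte 0xE6 = 11100110 → 3-byte char #4 = E6 89 B3.
Offset 9: leading byte 0xE3 = 11100011 → 3-byte char #5 = E3 A2 95.
Offset 12: leading byte 0xF2 = 11110010 → 4-byte char #6 = F2 A2 AE 88.
Leading byte 0xF2 = 11110010 matches 11110xxx → 4-byte sequence.
Byte 1: 0xF2 = 11110010, payload 010 (3 bits).
Byte 2: 0xA2 = 10100010 (10xxxxxx ✓), payload 100010.
Byte 3: 0xAE = 10101110 (10xxxxxx ✓), payload 101110.
Byte 4: 0x88 = 10001000 (10xxxxxx ✓), payload 001000.
Concatenate: 010100010101110001000 = 0xA2B88 (21 bits → U+A2B88).

U+A2B88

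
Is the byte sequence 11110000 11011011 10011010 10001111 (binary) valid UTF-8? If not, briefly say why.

Leading byte 0xF0 = 11110000 → 4-byte form.
Byte 2 is 0xDB = 11011011, which is not 10xxxxxx — expected a continuation byte.

invalid (non-continuation byte where continuation expected)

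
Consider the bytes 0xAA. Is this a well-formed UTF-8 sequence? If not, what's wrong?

invalid (continuation byte with no leading byte)

Byte 0xAA = 10101010 has the form 10xxxxxx — a continuation byte — but there is no preceding leading byte.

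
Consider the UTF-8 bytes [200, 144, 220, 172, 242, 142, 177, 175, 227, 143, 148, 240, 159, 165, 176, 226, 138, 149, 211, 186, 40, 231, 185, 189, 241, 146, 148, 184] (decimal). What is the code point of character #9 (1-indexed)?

Offset 0: leading byte 0xC8 = 11001000 → 2-byte char #1 = C8 90.
Offset 2: leading byte 0xDC = 11011100 → 2-byte char #2 = DC AC.
Offset 4: leading byte 0xF2 = 11110010 → 4-byte char #3 = F2 8E B1 AF.
Offset 8: leading byte 0xE3 = 11100011 → 3-byte char #4 = E3 8F 94.
Offset 11: leading byte 0xF0 = 11110000 → 4-byte char #5 = F0 9F A5 B0.
Offset 15: leading byte 0xE2 = 11100010 → 3-byte char #6 = E2 8A 95.
Offset 18: leading byte 0xD3 = 11010011 → 2-byte char #7 = D3 BA.
Offset 20: leading byte 0x28 = 00101000 → 1-byte char #8 = 28.
Offset 21: leading byte 0xE7 = 11100111 → 3-byte char #9 = E7 B9 BD.
Leading byte 0xE7 = 11100111 matches 1110xxxx → 3-byte sequence.
Byte 1: 0xE7 = 11100111, payload 0111 (4 bits).
Byte 2: 0xB9 = 10111001 (10xxxxxx ✓), payload 111001.
Byte 3: 0xBD = 10111101 (10xxxxxx ✓), payload 111101.
Concatenate: 0111111001111101 = 0x7E7D (16 bits → U+7E7D).

U+7E7D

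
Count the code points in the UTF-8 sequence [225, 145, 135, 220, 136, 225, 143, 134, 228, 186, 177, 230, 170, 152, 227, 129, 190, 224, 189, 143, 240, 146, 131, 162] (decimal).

Byte at offset 0: 0xE1 = 11100001 → 3-byte char (#1). Advance 3.
Byte at offset 3: 0xDC = 11011100 → 2-byte char (#2). Advance 2.
Byte at offset 5: 0xE1 = 11100001 → 3-byte char (#3). Advance 3.
Byte at offset 8: 0xE4 = 11100100 → 3-byte char (#4). Advance 3.
Byte at offset 11: 0xE6 = 11100110 → 3-byte char (#5). Advance 3.
Byte at offset 14: 0xE3 = 11100011 → 3-byte char (#6). Advance 3.
Byte at offset 17: 0xE0 = 11100000 → 3-byte char (#7). Advance 3.
Byte at offset 20: 0xF0 = 11110000 → 4-byte char (#8). Advance 4.
Reached end at offset 24 after 8 code points.

8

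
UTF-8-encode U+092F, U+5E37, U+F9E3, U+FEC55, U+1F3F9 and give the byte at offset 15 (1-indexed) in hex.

1-indexed offset 15 is 0-indexed offset 14.
U+092F → 3-byte form E0 A4 AF at offsets 0–2.
U+5E37 → 3-byte form E5 B8 B7 at offsets 3–5.
U+F9E3 → 3-byte form EF A7 A3 at offsets 6–8.
U+FEC55 → 4-byte form F3 BE B1 95 at offsets 9–12.
U+1F3F9 → 4-byte form F0 9F 8F B9 at offsets 13–16.
Offset 14 falls in char 5's range; it's byte 2 of F0 9F 8F B9 = 0x9F.

0x9F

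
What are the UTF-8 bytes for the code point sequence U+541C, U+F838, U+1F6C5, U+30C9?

U+541C: 3-byte form → E5 90 9C.
U+F838: 3-byte form → EF A0 B8.
U+1F6C5: 4-byte form → F0 9F 9B 85.
U+30C9: 3-byte form → E3 83 89.
Concatenated (13 bytes): E5 90 9C EF A0 B8 F0 9F 9B 85 E3 83 89.

E5 90 9C EF A0 B8 F0 9F 9B 85 E3 83 89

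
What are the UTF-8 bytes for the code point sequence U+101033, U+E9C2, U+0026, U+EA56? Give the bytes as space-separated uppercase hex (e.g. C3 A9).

F4 81 80 B3 EE A7 82 26 EE A9 96

U+101033: 4-byte form → F4 81 80 B3.
U+E9C2: 3-byte form → EE A7 82.
U+0026: 1-byte form → 26.
U+EA56: 3-byte form → EE A9 96.
Concatenated (11 bytes): F4 81 80 B3 EE A7 82 26 EE A9 96.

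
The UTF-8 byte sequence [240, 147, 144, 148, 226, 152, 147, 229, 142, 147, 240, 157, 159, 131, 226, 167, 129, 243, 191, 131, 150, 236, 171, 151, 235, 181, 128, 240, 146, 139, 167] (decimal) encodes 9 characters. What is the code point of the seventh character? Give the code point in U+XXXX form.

Offset 0: leading byte 0xF0 = 11110000 → 4-byte char #1 = F0 93 90 94.
Offset 4: leading byte 0xE2 = 11100010 → 3-byte char #2 = E2 98 93.
Offset 7: leading byte 0xE5 = 11100101 → 3-byte char #3 = E5 8E 93.
Offset 10: leading byte 0xF0 = 11110000 → 4-byte char #4 = F0 9D 9F 83.
Offset 14: leading byte 0xE2 = 11100010 → 3-byte char #5 = E2 A7 81.
Offset 17: leading byte 0xF3 = 11110011 → 4-byte char #6 = F3 BF 83 96.
Offset 21: leading byte 0xEC = 11101100 → 3-byte char #7 = EC AB 97.
Leading byte 0xEC = 11101100 matches 1110xxxx → 3-byte sequence.
Byte 1: 0xEC = 11101100, payload 1100 (4 bits).
Byte 2: 0xAB = 10101011 (10xxxxxx ✓), payload 101011.
Byte 3: 0x97 = 10010111 (10xxxxxx ✓), payload 010111.
Concatenate: 1100101011010111 = 0xCAD7 (16 bits → U+CAD7).

U+CAD7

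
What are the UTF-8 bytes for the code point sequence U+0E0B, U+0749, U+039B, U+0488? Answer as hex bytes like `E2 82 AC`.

U+0E0B: 3-byte form → E0 B8 8B.
U+0749: 2-byte form → DD 89.
U+039B: 2-byte form → CE 9B.
U+0488: 2-byte form → D2 88.
Concatenated (9 bytes): E0 B8 8B DD 89 CE 9B D2 88.

E0 B8 8B DD 89 CE 9B D2 88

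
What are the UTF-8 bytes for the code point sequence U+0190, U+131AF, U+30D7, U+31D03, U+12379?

C6 90 F0 93 86 AF E3 83 97 F0 B1 B4 83 F0 92 8D B9

U+0190: 2-byte form → C6 90.
U+131AF: 4-byte form → F0 93 86 AF.
U+30D7: 3-byte form → E3 83 97.
U+31D03: 4-byte form → F0 B1 B4 83.
U+12379: 4-byte form → F0 92 8D B9.
Concatenated (17 bytes): C6 90 F0 93 86 AF E3 83 97 F0 B1 B4 83 F0 92 8D B9.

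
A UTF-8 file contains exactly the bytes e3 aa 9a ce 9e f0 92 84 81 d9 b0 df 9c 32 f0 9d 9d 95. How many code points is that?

7

Byte at offset 0: 0xE3 = 11100011 → 3-byte char (#1). Advance 3.
Byte at offset 3: 0xCE = 11001110 → 2-byte char (#2). Advance 2.
Byte at offset 5: 0xF0 = 11110000 → 4-byte char (#3). Advance 4.
Byte at offset 9: 0xD9 = 11011001 → 2-byte char (#4). Advance 2.
Byte at offset 11: 0xDF = 11011111 → 2-byte char (#5). Advance 2.
Byte at offset 13: 0x32 = 00110010 → 1-byte char (#6). Advance 1.
Byte at offset 14: 0xF0 = 11110000 → 4-byte char (#7). Advance 4.
Reached end at offset 18 after 7 code points.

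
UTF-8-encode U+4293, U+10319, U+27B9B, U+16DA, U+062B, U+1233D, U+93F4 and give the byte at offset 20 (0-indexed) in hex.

U+4293 → 3-byte form E4 8A 93 at offsets 0–2.
U+10319 → 4-byte form F0 90 8C 99 at offsets 3–6.
U+27B9B → 4-byte form F0 A7 AE 9B at offsets 7–10.
U+16DA → 3-byte form E1 9B 9A at offsets 11–13.
U+062B → 2-byte form D8 AB at offsets 14–15.
U+1233D → 4-byte form F0 92 8C BD at offsets 16–19.
U+93F4 → 3-byte form E9 8F B4 at offsets 20–22.
Offset 20 falls in char 7's range; it's byte 1 of E9 8F B4 = 0xE9.

0xE9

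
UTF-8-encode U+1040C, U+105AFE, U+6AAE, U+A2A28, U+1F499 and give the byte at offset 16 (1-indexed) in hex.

1-indexed offset 16 is 0-indexed offset 15.
U+1040C → 4-byte form F0 90 90 8C at offsets 0–3.
U+105AFE → 4-byte form F4 85 AB BE at offsets 4–7.
U+6AAE → 3-byte form E6 AA AE at offsets 8–10.
U+A2A28 → 4-byte form F2 A2 A8 A8 at offsets 11–14.
U+1F499 → 4-byte form F0 9F 92 99 at offsets 15–18.
Offset 15 falls in char 5's range; it's byte 1 of F0 9F 92 99 = 0xF0.

0xF0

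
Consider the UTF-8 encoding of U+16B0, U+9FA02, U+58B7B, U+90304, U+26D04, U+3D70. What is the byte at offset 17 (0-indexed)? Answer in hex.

0xB4

U+16B0 → 3-byte form E1 9A B0 at offsets 0–2.
U+9FA02 → 4-byte form F2 9F A8 82 at offsets 3–6.
U+58B7B → 4-byte form F1 98 AD BB at offsets 7–10.
U+90304 → 4-byte form F2 90 8C 84 at offsets 11–14.
U+26D04 → 4-byte form F0 A6 B4 84 at offsets 15–18.
Offset 17 falls in char 5's range; it's byte 3 of F0 A6 B4 84 = 0xB4.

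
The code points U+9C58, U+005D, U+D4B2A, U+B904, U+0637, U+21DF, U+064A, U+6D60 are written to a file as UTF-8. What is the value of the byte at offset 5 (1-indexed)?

1-indexed offset 5 is 0-indexed offset 4.
U+9C58 → 3-byte form E9 B1 98 at offsets 0–2.
U+005D → 1-byte form 5D at offsets 3–3.
U+D4B2A → 4-byte form F3 94 AC AA at offsets 4–7.
Offset 4 falls in char 3's range; it's byte 1 of F3 94 AC AA = 0xF3.

0xF3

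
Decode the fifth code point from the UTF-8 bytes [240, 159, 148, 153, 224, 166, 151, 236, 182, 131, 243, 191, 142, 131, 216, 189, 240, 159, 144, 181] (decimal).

U+063D

Offset 0: leading byte 0xF0 = 11110000 → 4-byte char #1 = F0 9F 94 99.
Offset 4: leading byte 0xE0 = 11100000 → 3-byte char #2 = E0 A6 97.
Offset 7: leading byte 0xEC = 11101100 → 3-byte char #3 = EC B6 83.
Offset 10: leading byte 0xF3 = 11110011 → 4-byte char #4 = F3 BF 8E 83.
Offset 14: leading byte 0xD8 = 11011000 → 2-byte char #5 = D8 BD.
Leading byte 0xD8 = 11011000 matches 110xxxxx → 2-byte sequence.
Byte 1: 0xD8 = 11011000, payload 11000 (5 bits).
Byte 2: 0xBD = 10111101 (10xxxxxx ✓), payload 111101.
Concatenate: 11000111101 = 0x63D (11 bits → U+063D).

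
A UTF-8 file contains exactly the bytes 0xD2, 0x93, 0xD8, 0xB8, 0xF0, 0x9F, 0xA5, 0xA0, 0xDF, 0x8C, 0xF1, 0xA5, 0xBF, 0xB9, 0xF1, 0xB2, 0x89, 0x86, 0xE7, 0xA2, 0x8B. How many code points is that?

Byte at offset 0: 0xD2 = 11010010 → 2-byte char (#1). Advance 2.
Byte at offset 2: 0xD8 = 11011000 → 2-byte char (#2). Advance 2.
Byte at offset 4: 0xF0 = 11110000 → 4-byte char (#3). Advance 4.
Byte at offset 8: 0xDF = 11011111 → 2-byte char (#4). Advance 2.
Byte at offset 10: 0xF1 = 11110001 → 4-byte char (#5). Advance 4.
Byte at offset 14: 0xF1 = 11110001 → 4-byte char (#6). Advance 4.
Byte at offset 18: 0xE7 = 11100111 → 3-byte char (#7). Advance 3.
Reached end at offset 21 after 7 code points.

7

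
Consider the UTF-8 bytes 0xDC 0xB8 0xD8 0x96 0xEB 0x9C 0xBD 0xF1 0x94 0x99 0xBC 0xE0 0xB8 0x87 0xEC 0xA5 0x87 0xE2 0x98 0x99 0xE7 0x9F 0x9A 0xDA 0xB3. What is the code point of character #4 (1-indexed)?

U+5467C

Offset 0: leading byte 0xDC = 11011100 → 2-byte char #1 = DC B8.
Offset 2: leading byte 0xD8 = 11011000 → 2-byte char #2 = D8 96.
Offset 4: leading byte 0xEB = 11101011 → 3-byte char #3 = EB 9C BD.
Offset 7: leading byte 0xF1 = 11110001 → 4-byte char #4 = F1 94 99 BC.
Leading byte 0xF1 = 11110001 matches 11110xxx → 4-byte sequence.
Byte 1: 0xF1 = 11110001, payload 001 (3 bits).
Byte 2: 0x94 = 10010100 (10xxxxxx ✓), payload 010100.
Byte 3: 0x99 = 10011001 (10xxxxxx ✓), payload 011001.
Byte 4: 0xBC = 10111100 (10xxxxxx ✓), payload 111100.
Concatenate: 001010100011001111100 = 0x5467C (21 bits → U+5467C).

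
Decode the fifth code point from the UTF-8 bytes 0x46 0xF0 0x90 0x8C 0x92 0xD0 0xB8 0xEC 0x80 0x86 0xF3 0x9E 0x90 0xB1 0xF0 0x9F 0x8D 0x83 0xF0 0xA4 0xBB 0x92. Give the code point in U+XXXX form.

Offset 0: leading byte 0x46 = 01000110 → 1-byte char #1 = 46.
Offset 1: leading byte 0xF0 = 11110000 → 4-byte char #2 = F0 90 8C 92.
Offset 5: leading byte 0xD0 = 11010000 → 2-byte char #3 = D0 B8.
Offset 7: leading byte 0xEC = 11101100 → 3-byte char #4 = EC 80 86.
Offset 10: leading byte 0xF3 = 11110011 → 4-byte char #5 = F3 9E 90 B1.
Leading byte 0xF3 = 11110011 matches 11110xxx → 4-byte sequence.
Byte 1: 0xF3 = 11110011, payload 011 (3 bits).
Byte 2: 0x9E = 10011110 (10xxxxxx ✓), payload 011110.
Byte 3: 0x90 = 10010000 (10xxxxxx ✓), payload 010000.
Byte 4: 0xB1 = 10110001 (10xxxxxx ✓), payload 110001.
Concatenate: 011011110010000110001 = 0xDE431 (21 bits → U+DE431).

U+DE431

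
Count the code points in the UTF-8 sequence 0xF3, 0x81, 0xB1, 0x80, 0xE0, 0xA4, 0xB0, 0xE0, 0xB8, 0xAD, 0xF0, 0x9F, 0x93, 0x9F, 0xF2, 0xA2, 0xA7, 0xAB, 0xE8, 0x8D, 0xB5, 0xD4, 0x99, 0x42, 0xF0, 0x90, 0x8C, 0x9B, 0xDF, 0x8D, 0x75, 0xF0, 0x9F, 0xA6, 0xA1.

Byte at offset 0: 0xF3 = 11110011 → 4-byte char (#1). Advance 4.
Byte at offset 4: 0xE0 = 11100000 → 3-byte char (#2). Advance 3.
Byte at offset 7: 0xE0 = 11100000 → 3-byte char (#3). Advance 3.
Byte at offset 10: 0xF0 = 11110000 → 4-byte char (#4). Advance 4.
Byte at offset 14: 0xF2 = 11110010 → 4-byte char (#5). Advance 4.
Byte at offset 18: 0xE8 = 11101000 → 3-byte char (#6). Advance 3.
Byte at offset 21: 0xD4 = 11010100 → 2-byte char (#7). Advance 2.
Byte at offset 23: 0x42 = 01000010 → 1-byte char (#8). Advance 1.
Byte at offset 24: 0xF0 = 11110000 → 4-byte char (#9). Advance 4.
Byte at offset 28: 0xDF = 11011111 → 2-byte char (#10). Advance 2.
Byte at offset 30: 0x75 = 01110101 → 1-byte char (#11). Advance 1.
Byte at offset 31: 0xF0 = 11110000 → 4-byte char (#12). Advance 4.
Reached end at offset 35 after 12 code points.

12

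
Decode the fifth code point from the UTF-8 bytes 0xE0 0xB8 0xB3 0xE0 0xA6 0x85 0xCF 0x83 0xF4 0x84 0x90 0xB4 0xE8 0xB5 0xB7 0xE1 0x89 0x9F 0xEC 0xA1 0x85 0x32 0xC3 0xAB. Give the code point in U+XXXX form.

Offset 0: leading byte 0xE0 = 11100000 → 3-byte char #1 = E0 B8 B3.
Offset 3: leading byte 0xE0 = 11100000 → 3-byte char #2 = E0 A6 85.
Offset 6: leading byte 0xCF = 11001111 → 2-byte char #3 = CF 83.
Offset 8: leading byte 0xF4 = 11110100 → 4-byte char #4 = F4 84 90 B4.
Offset 12: leading byte 0xE8 = 11101000 → 3-byte char #5 = E8 B5 B7.
Leading byte 0xE8 = 11101000 matches 1110xxxx → 3-byte sequence.
Byte 1: 0xE8 = 11101000, payload 1000 (4 bits).
Byte 2: 0xB5 = 10110101 (10xxxxxx ✓), payload 110101.
Byte 3: 0xB7 = 10110111 (10xxxxxx ✓), payload 110111.
Concatenate: 1000110101110111 = 0x8D77 (16 bits → U+8D77).

U+8D77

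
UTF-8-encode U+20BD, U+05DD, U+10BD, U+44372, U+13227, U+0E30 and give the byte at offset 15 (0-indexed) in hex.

U+20BD → 3-byte form E2 82 BD at offsets 0–2.
U+05DD → 2-byte form D7 9D at offsets 3–4.
U+10BD → 3-byte form E1 82 BD at offsets 5–7.
U+44372 → 4-byte form F1 84 8D B2 at offsets 8–11.
U+13227 → 4-byte form F0 93 88 A7 at offsets 12–15.
Offset 15 falls in char 5's range; it's byte 4 of F0 93 88 A7 = 0xA7.

0xA7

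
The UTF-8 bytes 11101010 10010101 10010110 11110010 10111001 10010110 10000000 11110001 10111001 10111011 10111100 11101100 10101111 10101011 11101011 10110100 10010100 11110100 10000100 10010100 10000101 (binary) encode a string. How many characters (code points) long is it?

6

Byte at offset 0: 0xEA = 11101010 → 3-byte char (#1). Advance 3.
Byte at offset 3: 0xF2 = 11110010 → 4-byte char (#2). Advance 4.
Byte at offset 7: 0xF1 = 11110001 → 4-byte char (#3). Advance 4.
Byte at offset 11: 0xEC = 11101100 → 3-byte char (#4). Advance 3.
Byte at offset 14: 0xEB = 11101011 → 3-byte char (#5). Advance 3.
Byte at offset 17: 0xF4 = 11110100 → 4-byte char (#6). Advance 4.
Reached end at offset 21 after 6 code points.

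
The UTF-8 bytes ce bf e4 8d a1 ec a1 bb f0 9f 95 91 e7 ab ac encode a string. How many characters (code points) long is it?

Byte at offset 0: 0xCE = 11001110 → 2-byte char (#1). Advance 2.
Byte at offset 2: 0xE4 = 11100100 → 3-byte char (#2). Advance 3.
Byte at offset 5: 0xEC = 11101100 → 3-byte char (#3). Advance 3.
Byte at offset 8: 0xF0 = 11110000 → 4-byte char (#4). Advance 4.
Byte at offset 12: 0xE7 = 11100111 → 3-byte char (#5). Advance 3.
Reached end at offset 15 after 5 code points.

5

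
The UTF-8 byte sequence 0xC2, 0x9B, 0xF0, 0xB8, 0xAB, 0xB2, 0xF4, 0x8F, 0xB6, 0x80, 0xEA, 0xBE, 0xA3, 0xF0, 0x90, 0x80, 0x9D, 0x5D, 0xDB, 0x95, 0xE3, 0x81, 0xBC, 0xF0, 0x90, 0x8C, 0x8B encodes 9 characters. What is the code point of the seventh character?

U+06D5

Offset 0: leading byte 0xC2 = 11000010 → 2-byte char #1 = C2 9B.
Offset 2: leading byte 0xF0 = 11110000 → 4-byte char #2 = F0 B8 AB B2.
Offset 6: leading byte 0xF4 = 11110100 → 4-byte char #3 = F4 8F B6 80.
Offset 10: leading byte 0xEA = 11101010 → 3-byte char #4 = EA BE A3.
Offset 13: leading byte 0xF0 = 11110000 → 4-byte char #5 = F0 90 80 9D.
Offset 17: leading byte 0x5D = 01011101 → 1-byte char #6 = 5D.
Offset 18: leading byte 0xDB = 11011011 → 2-byte char #7 = DB 95.
Leading byte 0xDB = 11011011 matches 110xxxxx → 2-byte sequence.
Byte 1: 0xDB = 11011011, payload 11011 (5 bits).
Byte 2: 0x95 = 10010101 (10xxxxxx ✓), payload 010101.
Concatenate: 11011010101 = 0x6D5 (11 bits → U+06D5).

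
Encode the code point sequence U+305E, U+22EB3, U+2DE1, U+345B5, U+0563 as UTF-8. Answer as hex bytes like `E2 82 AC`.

E3 81 9E F0 A2 BA B3 E2 B7 A1 F0 B4 96 B5 D5 A3

U+305E: 3-byte form → E3 81 9E.
U+22EB3: 4-byte form → F0 A2 BA B3.
U+2DE1: 3-byte form → E2 B7 A1.
U+345B5: 4-byte form → F0 B4 96 B5.
U+0563: 2-byte form → D5 A3.
Concatenated (16 bytes): E3 81 9E F0 A2 BA B3 E2 B7 A1 F0 B4 96 B5 D5 A3.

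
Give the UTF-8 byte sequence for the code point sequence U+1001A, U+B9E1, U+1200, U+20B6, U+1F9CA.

F0 90 80 9A EB A7 A1 E1 88 80 E2 82 B6 F0 9F A7 8A

U+1001A: 4-byte form → F0 90 80 9A.
U+B9E1: 3-byte form → EB A7 A1.
U+1200: 3-byte form → E1 88 80.
U+20B6: 3-byte form → E2 82 B6.
U+1F9CA: 4-byte form → F0 9F A7 8A.
Concatenated (17 bytes): F0 90 80 9A EB A7 A1 E1 88 80 E2 82 B6 F0 9F A7 8A.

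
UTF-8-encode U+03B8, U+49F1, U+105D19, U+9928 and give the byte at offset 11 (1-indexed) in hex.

1-indexed offset 11 is 0-indexed offset 10.
U+03B8 → 2-byte form CE B8 at offsets 0–1.
U+49F1 → 3-byte form E4 A7 B1 at offsets 2–4.
U+105D19 → 4-byte form F4 85 B4 99 at offsets 5–8.
U+9928 → 3-byte form E9 A4 A8 at offsets 9–11.
Offset 10 falls in char 4's range; it's byte 2 of E9 A4 A8 = 0xA4.

0xA4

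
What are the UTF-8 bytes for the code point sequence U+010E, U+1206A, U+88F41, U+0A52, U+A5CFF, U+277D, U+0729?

C4 8E F0 92 81 AA F2 88 BD 81 E0 A9 92 F2 A5 B3 BF E2 9D BD DC A9

U+010E: 2-byte form → C4 8E.
U+1206A: 4-byte form → F0 92 81 AA.
U+88F41: 4-byte form → F2 88 BD 81.
U+0A52: 3-byte form → E0 A9 92.
U+A5CFF: 4-byte form → F2 A5 B3 BF.
U+277D: 3-byte form → E2 9D BD.
U+0729: 2-byte form → DC A9.
Concatenated (22 bytes): C4 8E F0 92 81 AA F2 88 BD 81 E0 A9 92 F2 A5 B3 BF E2 9D BD DC A9.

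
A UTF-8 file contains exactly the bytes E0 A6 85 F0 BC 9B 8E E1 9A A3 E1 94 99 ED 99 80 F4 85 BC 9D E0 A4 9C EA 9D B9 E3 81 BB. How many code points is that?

9

Byte at offset 0: 0xE0 = 11100000 → 3-byte char (#1). Advance 3.
Byte at offset 3: 0xF0 = 11110000 → 4-byte char (#2). Advance 4.
Byte at offset 7: 0xE1 = 11100001 → 3-byte char (#3). Advance 3.
Byte at offset 10: 0xE1 = 11100001 → 3-byte char (#4). Advance 3.
Byte at offset 13: 0xED = 11101101 → 3-byte char (#5). Advance 3.
Byte at offset 16: 0xF4 = 11110100 → 4-byte char (#6). Advance 4.
Byte at offset 20: 0xE0 = 11100000 → 3-byte char (#7). Advance 3.
Byte at offset 23: 0xEA = 11101010 → 3-byte char (#8). Advance 3.
Byte at offset 26: 0xE3 = 11100011 → 3-byte char (#9). Advance 3.
Reached end at offset 29 after 9 code points.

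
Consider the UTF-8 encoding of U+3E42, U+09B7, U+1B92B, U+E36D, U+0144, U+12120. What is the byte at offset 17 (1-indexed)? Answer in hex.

1-indexed offset 17 is 0-indexed offset 16.
U+3E42 → 3-byte form E3 B9 82 at offsets 0–2.
U+09B7 → 3-byte form E0 A6 B7 at offsets 3–5.
U+1B92B → 4-byte form F0 9B A4 AB at offsets 6–9.
U+E36D → 3-byte form EE 8D AD at offsets 10–12.
U+0144 → 2-byte form C5 84 at offsets 13–14.
U+12120 → 4-byte form F0 92 84 A0 at offsets 15–18.
Offset 16 falls in char 6's range; it's byte 2 of F0 92 84 A0 = 0x92.

0x92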